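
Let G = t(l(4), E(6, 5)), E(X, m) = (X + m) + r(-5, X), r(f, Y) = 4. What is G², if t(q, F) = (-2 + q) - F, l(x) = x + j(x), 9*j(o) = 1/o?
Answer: 218089/1296 ≈ 168.28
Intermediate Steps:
j(o) = 1/(9*o) (j(o) = (1/o)/9 = 1/(9*o))
l(x) = x + 1/(9*x)
E(X, m) = 4 + X + m (E(X, m) = (X + m) + 4 = 4 + X + m)
t(q, F) = -2 + q - F
G = -467/36 (G = -2 + (4 + (⅑)/4) - (4 + 6 + 5) = -2 + (4 + (⅑)*(¼)) - 1*15 = -2 + (4 + 1/36) - 15 = -2 + 145/36 - 15 = -467/36 ≈ -12.972)
G² = (-467/36)² = 218089/1296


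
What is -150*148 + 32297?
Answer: 10097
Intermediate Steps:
-150*148 + 32297 = -22200 + 32297 = 10097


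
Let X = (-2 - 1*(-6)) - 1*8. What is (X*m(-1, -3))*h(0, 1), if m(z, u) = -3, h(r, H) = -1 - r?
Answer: -12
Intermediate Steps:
X = -4 (X = (-2 + 6) - 8 = 4 - 8 = -4)
(X*m(-1, -3))*h(0, 1) = (-4*(-3))*(-1 - 1*0) = 12*(-1 + 0) = 12*(-1) = -12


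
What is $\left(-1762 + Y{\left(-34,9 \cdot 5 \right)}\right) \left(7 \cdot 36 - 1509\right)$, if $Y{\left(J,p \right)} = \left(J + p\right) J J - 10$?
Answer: $-13756608$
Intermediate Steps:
$Y{\left(J,p \right)} = -10 + J^{2} \left(J + p\right)$ ($Y{\left(J,p \right)} = J \left(J + p\right) J - 10 = J^{2} \left(J + p\right) - 10 = -10 + J^{2} \left(J + p\right)$)
$\left(-1762 + Y{\left(-34,9 \cdot 5 \right)}\right) \left(7 \cdot 36 - 1509\right) = \left(-1762 + \left(-10 + \left(-34\right)^{3} + 9 \cdot 5 \left(-34\right)^{2}\right)\right) \left(7 \cdot 36 - 1509\right) = \left(-1762 - -12706\right) \left(252 - 1509\right) = \left(-1762 - -12706\right) \left(-1257\right) = \left(-1762 + 12706\right) \left(-1257\right) = 10944 \left(-1257\right) = -13756608$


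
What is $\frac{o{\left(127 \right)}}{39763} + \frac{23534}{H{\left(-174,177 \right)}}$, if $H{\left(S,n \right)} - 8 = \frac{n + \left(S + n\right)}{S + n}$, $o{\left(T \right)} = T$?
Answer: $\frac{27523267}{79526} \approx 346.09$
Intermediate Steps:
$H{\left(S,n \right)} = 8 + \frac{S + 2 n}{S + n}$ ($H{\left(S,n \right)} = 8 + \frac{n + \left(S + n\right)}{S + n} = 8 + \frac{S + 2 n}{S + n}$)
$\frac{o{\left(127 \right)}}{39763} + \frac{23534}{H{\left(-174,177 \right)}} = \frac{127}{39763} + \frac{23534}{\frac{1}{-174 + 177} \left(9 \left(-174\right) + 10 \cdot 177\right)} = 127 \cdot \frac{1}{39763} + \frac{23534}{\frac{1}{3} \left(-1566 + 1770\right)} = \frac{127}{39763} + \frac{23534}{\frac{1}{3} \cdot 204} = \frac{127}{39763} + \frac{23534}{68} = \frac{127}{39763} + 23534 \cdot \frac{1}{68} = \frac{127}{39763} + \frac{11767}{34} = \frac{27523267}{79526}$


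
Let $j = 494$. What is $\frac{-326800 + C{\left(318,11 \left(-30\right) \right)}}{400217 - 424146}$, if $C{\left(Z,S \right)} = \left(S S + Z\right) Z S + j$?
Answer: $\frac{11461663226}{23929} \approx 4.7899 \cdot 10^{5}$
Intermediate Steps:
$C{\left(Z,S \right)} = 494 + S Z \left(Z + S^{2}\right)$ ($C{\left(Z,S \right)} = \left(S S + Z\right) Z S + 494 = \left(S^{2} + Z\right) Z S + 494 = \left(Z + S^{2}\right) Z S + 494 = Z \left(Z + S^{2}\right) S + 494 = S Z \left(Z + S^{2}\right) + 494 = 494 + S Z \left(Z + S^{2}\right)$)
$\frac{-326800 + C{\left(318,11 \left(-30\right) \right)}}{400217 - 424146} = \frac{-326800 + \left(494 + 11 \left(-30\right) 318^{2} + 318 \left(11 \left(-30\right)\right)^{3}\right)}{400217 - 424146} = \frac{-326800 + \left(494 - 33370920 + 318 \left(-330\right)^{3}\right)}{-23929} = \left(-326800 + \left(494 - 33370920 + 318 \left(-35937000\right)\right)\right) \left(- \frac{1}{23929}\right) = \left(-326800 - 11461336426\right) \left(- \frac{1}{23929}\right) = \left(-11461663226\right) \left(- \frac{1}{23929}\right) = \frac{11461663226}{23929}$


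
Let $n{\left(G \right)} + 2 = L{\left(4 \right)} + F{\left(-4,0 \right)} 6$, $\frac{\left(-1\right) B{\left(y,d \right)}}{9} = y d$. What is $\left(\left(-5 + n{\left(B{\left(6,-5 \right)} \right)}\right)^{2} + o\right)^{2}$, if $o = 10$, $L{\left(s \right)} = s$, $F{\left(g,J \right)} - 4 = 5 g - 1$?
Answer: $121771225$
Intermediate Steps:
$F{\left(g,J \right)} = 3 + 5 g$ ($F{\left(g,J \right)} = 4 + \left(5 g - 1\right) = 4 + \left(-1 + 5 g\right) = 3 + 5 g$)
$B{\left(y,d \right)} = - 9 d y$ ($B{\left(y,d \right)} = - 9 y d = - 9 d y$)
$n{\left(G \right)} = -100$ ($n{\left(G \right)} = -2 + \left(4 + \left(3 + 5 \left(-4\right)\right) 6\right) = -2 + \left(4 + \left(3 - 20\right) 6\right) = -2 + \left(4 - 102\right) = -2 - 98 = -100$)
$\left(\left(-5 + n{\left(B{\left(6,-5 \right)} \right)}\right)^{2} + o\right)^{2} = \left(\left(-5 - 100\right)^{2} + 10\right)^{2} = \left(\left(-105\right)^{2} + 10\right)^{2} = \left(11025 + 10\right)^{2} = 11035^{2} = 121771225$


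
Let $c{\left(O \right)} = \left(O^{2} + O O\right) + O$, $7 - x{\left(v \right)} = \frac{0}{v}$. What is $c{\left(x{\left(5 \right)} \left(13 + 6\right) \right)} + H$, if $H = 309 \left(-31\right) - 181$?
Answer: $25751$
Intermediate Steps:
$x{\left(v \right)} = 7$ ($x{\left(v \right)} = 7 - \frac{0}{v} = 7 - 0 = 7 + 0 = 7$)
$c{\left(O \right)} = O + 2 O^{2}$ ($c{\left(O \right)} = \left(O^{2} + O^{2}\right) + O = 2 O^{2} + O = O + 2 O^{2}$)
$H = -9760$ ($H = -9579 - 181 = -9760$)
$c{\left(x{\left(5 \right)} \left(13 + 6\right) \right)} + H = 7 \left(13 + 6\right) \left(1 + 2 \cdot 7 \left(13 + 6\right)\right) - 9760 = 7 \cdot 19 \left(1 + 2 \cdot 7 \cdot 19\right) - 9760 = 133 \left(1 + 2 \cdot 133\right) - 9760 = 133 \left(1 + 266\right) - 9760 = 133 \cdot 267 - 9760 = 35511 - 9760 = 25751$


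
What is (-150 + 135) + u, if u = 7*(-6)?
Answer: -57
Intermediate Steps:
u = -42
(-150 + 135) + u = (-150 + 135) - 42 = -15 - 42 = -57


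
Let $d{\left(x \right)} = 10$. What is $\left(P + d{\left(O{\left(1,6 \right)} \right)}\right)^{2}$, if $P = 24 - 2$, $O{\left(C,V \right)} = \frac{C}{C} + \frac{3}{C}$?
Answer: $1024$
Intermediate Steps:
$O{\left(C,V \right)} = 1 + \frac{3}{C}$
$P = 22$ ($P = 24 - 2 = 22$)
$\left(P + d{\left(O{\left(1,6 \right)} \right)}\right)^{2} = \left(22 + 10\right)^{2} = 32^{2} = 1024$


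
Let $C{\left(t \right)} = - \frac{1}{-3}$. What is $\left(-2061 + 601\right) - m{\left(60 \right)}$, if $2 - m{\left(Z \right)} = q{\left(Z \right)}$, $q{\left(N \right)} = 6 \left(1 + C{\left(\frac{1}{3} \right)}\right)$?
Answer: $-1454$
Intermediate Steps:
$C{\left(t \right)} = \frac{1}{3}$ ($C{\left(t \right)} = \left(-1\right) \left(- \frac{1}{3}\right) = \frac{1}{3}$)
$q{\left(N \right)} = 8$ ($q{\left(N \right)} = 6 \left(1 + \frac{1}{3}\right) = 6 \cdot \frac{4}{3} = 8$)
$m{\left(Z \right)} = -6$ ($m{\left(Z \right)} = 2 - 8 = -6$)
$\left(-2061 + 601\right) - m{\left(60 \right)} = \left(-2061 + 601\right) - -6 = -1460 + 6 = -1454$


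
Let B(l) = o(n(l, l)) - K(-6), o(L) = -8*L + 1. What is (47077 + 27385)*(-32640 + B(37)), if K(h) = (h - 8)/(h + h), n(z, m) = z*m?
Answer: -9737879743/3 ≈ -3.2460e+9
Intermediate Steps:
n(z, m) = m*z
K(h) = (-8 + h)/(2*h) (K(h) = (-8 + h)/((2*h)) = (-8 + h)*(1/(2*h)) = (-8 + h)/(2*h))
o(L) = 1 - 8*L
B(l) = -1/6 - 8*l**2 (B(l) = (1 - 8*l*l) - (-8 - 6)/(2*(-6)) = (1 - 8*l**2) - (-1)*(-14)/(2*6) = (1 - 8*l**2) - 1*7/6 = (1 - 8*l**2) - 7/6 = -1/6 - 8*l**2)
(47077 + 27385)*(-32640 + B(37)) = (47077 + 27385)*(-32640 + (-1/6 - 8*37**2)) = 74462*(-32640 + (-1/6 - 8*1369)) = 74462*(-32640 + (-1/6 - 10952)) = 74462*(-32640 - 65713/6) = 74462*(-261553/6) = -9737879743/3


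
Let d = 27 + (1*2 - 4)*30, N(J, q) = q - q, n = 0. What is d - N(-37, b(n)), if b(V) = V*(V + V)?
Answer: -33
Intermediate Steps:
b(V) = 2*V² (b(V) = V*(2*V) = 2*V²)
N(J, q) = 0
d = -33 (d = 27 + (2 - 4)*30 = 27 - 2*30 = 27 - 60 = -33)
d - N(-37, b(n)) = -33 - 1*0 = -33 + 0 = -33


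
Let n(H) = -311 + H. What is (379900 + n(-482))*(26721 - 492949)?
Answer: -176750298396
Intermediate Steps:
(379900 + n(-482))*(26721 - 492949) = (379900 + (-311 - 482))*(26721 - 492949) = (379900 - 793)*(-466228) = 379107*(-466228) = -176750298396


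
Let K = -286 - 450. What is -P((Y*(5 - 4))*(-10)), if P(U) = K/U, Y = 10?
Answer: -184/25 ≈ -7.3600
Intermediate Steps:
K = -736
P(U) = -736/U
-P((Y*(5 - 4))*(-10)) = -(-736)/((10*(5 - 4))*(-10)) = -(-736)/((10*1)*(-10)) = -(-736)/(10*(-10)) = -(-736)/(-100) = -(-736)*(-1)/100 = -1*184/25 = -184/25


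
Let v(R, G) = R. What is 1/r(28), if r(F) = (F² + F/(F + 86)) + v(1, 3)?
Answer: 57/44759 ≈ 0.0012735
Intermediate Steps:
r(F) = 1 + F² + F/(86 + F) (r(F) = (F² + F/(F + 86)) + 1 = (F² + F/(86 + F)) + 1 = 1 + F² + F/(86 + F))
1/r(28) = 1/((86 + 28³ + 2*28 + 86*28²)/(86 + 28)) = 1/((86 + 21952 + 56 + 86*784)/114) = 1/((86 + 21952 + 56 + 67424)/114) = 1/((1/114)*89518) = 1/(44759/57) = 57/44759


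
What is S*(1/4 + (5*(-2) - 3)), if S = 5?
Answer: -255/4 ≈ -63.750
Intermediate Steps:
S*(1/4 + (5*(-2) - 3)) = 5*(1/4 + (5*(-2) - 3)) = 5*(¼ + (-10 - 3)) = 5*(¼ - 13) = 5*(-51/4) = -255/4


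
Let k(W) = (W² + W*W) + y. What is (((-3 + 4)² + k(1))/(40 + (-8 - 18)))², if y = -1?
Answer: 1/49 ≈ 0.020408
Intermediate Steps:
k(W) = -1 + 2*W² (k(W) = (W² + W*W) - 1 = (W² + W²) - 1 = 2*W² - 1 = -1 + 2*W²)
(((-3 + 4)² + k(1))/(40 + (-8 - 18)))² = (((-3 + 4)² + (-1 + 2*1²))/(40 + (-8 - 18)))² = ((1² + (-1 + 2*1))/(40 - 26))² = ((1 + (-1 + 2))/14)² = ((1 + 1)*(1/14))² = (2*(1/14))² = (⅐)² = 1/49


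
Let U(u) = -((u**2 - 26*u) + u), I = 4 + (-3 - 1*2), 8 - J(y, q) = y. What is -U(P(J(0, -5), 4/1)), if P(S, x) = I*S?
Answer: 264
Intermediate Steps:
J(y, q) = 8 - y
I = -1 (I = 4 + (-3 - 2) = 4 - 5 = -1)
P(S, x) = -S
U(u) = -u**2 + 25*u (U(u) = -(u**2 - 25*u) = -u**2 + 25*u)
-U(P(J(0, -5), 4/1)) = -(-(8 - 1*0))*(25 - (-1)*(8 - 1*0)) = -(-(8 + 0))*(25 - (-1)*(8 + 0)) = -(-1*8)*(25 - (-1)*8) = -(-8)*(25 - 1*(-8)) = -(-8)*(25 + 8) = -(-8)*33 = -1*(-264) = 264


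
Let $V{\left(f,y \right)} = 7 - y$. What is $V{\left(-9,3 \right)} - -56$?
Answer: $60$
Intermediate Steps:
$V{\left(-9,3 \right)} - -56 = \left(7 - 3\right) - -56 = \left(7 - 3\right) + 56 = 4 + 56 = 60$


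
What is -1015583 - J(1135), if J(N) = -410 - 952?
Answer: -1014221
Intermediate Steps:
J(N) = -1362
-1015583 - J(1135) = -1015583 - 1*(-1362) = -1015583 + 1362 = -1014221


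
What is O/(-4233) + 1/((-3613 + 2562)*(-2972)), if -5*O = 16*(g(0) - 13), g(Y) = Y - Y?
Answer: -649681811/66110401380 ≈ -0.0098272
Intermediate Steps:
g(Y) = 0
O = 208/5 (O = -16*(0 - 13)/5 = -16*(-13)/5 = -1/5*(-208) = 208/5 ≈ 41.600)
O/(-4233) + 1/((-3613 + 2562)*(-2972)) = (208/5)/(-4233) + 1/((-3613 + 2562)*(-2972)) = (208/5)*(-1/4233) - 1/2972/(-1051) = -208/21165 - 1/1051*(-1/2972) = -208/21165 + 1/3123572 = -649681811/66110401380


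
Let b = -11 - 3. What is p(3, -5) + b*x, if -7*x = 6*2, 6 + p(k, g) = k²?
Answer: 27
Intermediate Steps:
p(k, g) = -6 + k²
b = -14
x = -12/7 (x = -6*2/7 = -⅐*12 = -12/7 ≈ -1.7143)
p(3, -5) + b*x = (-6 + 3²) - 14*(-12/7) = (-6 + 9) + 24 = 3 + 24 = 27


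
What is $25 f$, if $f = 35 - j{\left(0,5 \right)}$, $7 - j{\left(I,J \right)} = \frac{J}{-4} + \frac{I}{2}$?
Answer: $\frac{2675}{4} \approx 668.75$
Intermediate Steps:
$j{\left(I,J \right)} = 7 - \frac{I}{2} + \frac{J}{4}$ ($j{\left(I,J \right)} = 7 - \left(\frac{J}{-4} + \frac{I}{2}\right) = 7 - \left(J \left(- \frac{1}{4}\right) + I \frac{1}{2}\right) = 7 - \left(- \frac{J}{4} + \frac{I}{2}\right) = 7 - \left(\frac{I}{2} - \frac{J}{4}\right) = 7 - \frac{I}{2} + \frac{J}{4}$)
$f = \frac{107}{4}$ ($f = 35 - \left(7 - 0 + \frac{1}{4} \cdot 5\right) = 35 - \left(7 + 0 + \frac{5}{4}\right) = 35 - \frac{33}{4} = \frac{107}{4} \approx 26.75$)
$25 f = 25 \cdot \frac{107}{4} = \frac{2675}{4}$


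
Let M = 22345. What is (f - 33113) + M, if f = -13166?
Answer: -23934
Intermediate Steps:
(f - 33113) + M = (-13166 - 33113) + 22345 = -46279 + 22345 = -23934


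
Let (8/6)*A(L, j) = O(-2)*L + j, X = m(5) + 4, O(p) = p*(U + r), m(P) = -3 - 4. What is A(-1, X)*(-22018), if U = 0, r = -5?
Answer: 429351/2 ≈ 2.1468e+5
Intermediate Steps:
m(P) = -7
O(p) = -5*p (O(p) = p*(0 - 5) = p*(-5) = -5*p)
X = -3 (X = -7 + 4 = -3)
A(L, j) = 3*j/4 + 15*L/2 (A(L, j) = 3*((-5*(-2))*L + j)/4 = 3*(10*L + j)/4 = 3*(j + 10*L)/4 = 3*j/4 + 15*L/2)
A(-1, X)*(-22018) = ((¾)*(-3) + (15/2)*(-1))*(-22018) = (-9/4 - 15/2)*(-22018) = -39/4*(-22018) = 429351/2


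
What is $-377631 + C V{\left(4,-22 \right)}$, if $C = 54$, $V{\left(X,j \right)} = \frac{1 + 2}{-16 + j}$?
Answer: $- \frac{7175070}{19} \approx -3.7764 \cdot 10^{5}$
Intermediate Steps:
$V{\left(X,j \right)} = \frac{3}{-16 + j}$
$-377631 + C V{\left(4,-22 \right)} = -377631 + 54 \frac{3}{-16 - 22} = -377631 + 54 \frac{3}{-38} = -377631 + 54 \cdot 3 \left(- \frac{1}{38}\right) = -377631 + 54 \left(- \frac{3}{38}\right) = -377631 - \frac{81}{19} = - \frac{7175070}{19}$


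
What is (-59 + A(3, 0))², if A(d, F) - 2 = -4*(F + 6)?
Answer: 6561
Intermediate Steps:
A(d, F) = -22 - 4*F (A(d, F) = 2 - 4*(F + 6) = 2 - 4*(6 + F) = 2 + (-24 - 4*F) = -22 - 4*F)
(-59 + A(3, 0))² = (-59 + (-22 - 4*0))² = (-59 + (-22 + 0))² = (-59 - 22)² = (-81)² = 6561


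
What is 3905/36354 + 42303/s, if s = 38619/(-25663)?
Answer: -4385171927279/155995014 ≈ -28111.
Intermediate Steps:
s = -38619/25663 (s = 38619*(-1/25663) = -38619/25663 ≈ -1.5049)
3905/36354 + 42303/s = 3905/36354 + 42303/(-38619/25663) = 3905*(1/36354) + 42303*(-25663/38619) = 3905/36354 - 361873963/12873 = -4385171927279/155995014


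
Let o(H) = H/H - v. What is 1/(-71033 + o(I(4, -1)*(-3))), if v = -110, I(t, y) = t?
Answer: -1/70922 ≈ -1.4100e-5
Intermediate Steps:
o(H) = 111 (o(H) = H/H - 1*(-110) = 1 + 110 = 111)
1/(-71033 + o(I(4, -1)*(-3))) = 1/(-71033 + 111) = 1/(-70922) = -1/70922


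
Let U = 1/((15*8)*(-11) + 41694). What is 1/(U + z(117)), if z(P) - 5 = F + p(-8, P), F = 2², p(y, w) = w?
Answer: 40374/5087125 ≈ 0.0079365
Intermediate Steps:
F = 4
z(P) = 9 + P (z(P) = 5 + (4 + P) = 9 + P)
U = 1/40374 (U = 1/(120*(-11) + 41694) = 1/(-1320 + 41694) = 1/40374 ≈ 2.4768e-5)
1/(U + z(117)) = 1/(1/40374 + (9 + 117)) = 1/(1/40374 + 126) = 1/(5087125/40374) = 40374/5087125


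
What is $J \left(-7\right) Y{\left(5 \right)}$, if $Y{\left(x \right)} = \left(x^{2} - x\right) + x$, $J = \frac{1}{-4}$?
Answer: $\frac{175}{4} \approx 43.75$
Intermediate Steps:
$J = - \frac{1}{4} \approx -0.25$
$Y{\left(x \right)} = x^{2}$
$J \left(-7\right) Y{\left(5 \right)} = \left(- \frac{1}{4}\right) \left(-7\right) 5^{2} = \frac{7}{4} \cdot 25 = \frac{175}{4}$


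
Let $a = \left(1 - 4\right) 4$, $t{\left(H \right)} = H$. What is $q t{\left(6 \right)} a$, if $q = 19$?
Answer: $-1368$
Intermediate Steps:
$a = -12$ ($a = \left(-3\right) 4 = -12$)
$q t{\left(6 \right)} a = 19 \cdot 6 \left(-12\right) = 114 \left(-12\right) = -1368$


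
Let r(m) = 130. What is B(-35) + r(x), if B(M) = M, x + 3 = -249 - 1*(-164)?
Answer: 95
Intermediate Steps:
x = -88 (x = -3 + (-249 - 1*(-164)) = -3 + (-249 + 164) = -3 - 85 = -88)
B(-35) + r(x) = -35 + 130 = 95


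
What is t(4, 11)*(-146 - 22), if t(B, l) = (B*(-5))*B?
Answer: 13440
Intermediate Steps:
t(B, l) = -5*B**2 (t(B, l) = (-5*B)*B = -5*B**2)
t(4, 11)*(-146 - 22) = (-5*4**2)*(-146 - 22) = -5*16*(-168) = -80*(-168) = 13440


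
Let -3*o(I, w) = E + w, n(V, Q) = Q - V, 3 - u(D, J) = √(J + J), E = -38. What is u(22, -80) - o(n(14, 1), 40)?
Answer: 11/3 - 4*I*√10 ≈ 3.6667 - 12.649*I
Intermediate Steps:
u(D, J) = 3 - √2*√J (u(D, J) = 3 - √(J + J) = 3 - √(2*J) = 3 - √2*√J)
o(I, w) = 38/3 - w/3 (o(I, w) = -(-38 + w)/3 = 38/3 - w/3)
u(22, -80) - o(n(14, 1), 40) = (3 - √2*√(-80)) - (38/3 - ⅓*40) = (3 - √2*4*I*√5) - (38/3 - 40/3) = (3 - 4*I*√10) - 1*(-⅔) = (3 - 4*I*√10) + ⅔ = 11/3 - 4*I*√10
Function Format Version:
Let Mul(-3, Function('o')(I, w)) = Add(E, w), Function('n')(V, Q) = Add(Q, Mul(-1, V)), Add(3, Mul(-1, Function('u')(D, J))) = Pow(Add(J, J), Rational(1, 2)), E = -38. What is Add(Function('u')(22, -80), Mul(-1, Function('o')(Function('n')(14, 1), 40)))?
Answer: Add(Rational(11, 3), Mul(-4, I, Pow(10, Rational(1, 2)))) ≈ Add(3.6667, Mul(-12.649, I))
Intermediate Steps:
Function('u')(D, J) = Add(3, Mul(-1, Pow(2, Rational(1, 2)), Pow(J, Rational(1, 2)))) (Function('u')(D, J) = Add(3, Mul(-1, Pow(Add(J, J), Rational(1, 2)))) = Add(3, Mul(-1, Pow(Mul(2, J), Rational(1, 2)))) = Add(3, Mul(-1, Mul(Pow(2, Rational(1, 2)), Pow(J, Rational(1, 2))))) = Add(3, Mul(-1, Pow(2, Rational(1, 2)), Pow(J, Rational(1, 2)))))
Function('o')(I, w) = Add(Rational(38, 3), Mul(Rational(-1, 3), w)) (Function('o')(I, w) = Mul(Rational(-1, 3), Add(-38, w)) = Add(Rational(38, 3), Mul(Rational(-1, 3), w)))
Add(Function('u')(22, -80), Mul(-1, Function('o')(Function('n')(14, 1), 40))) = Add(Add(3, Mul(-1, Pow(2, Rational(1, 2)), Pow(-80, Rational(1, 2)))), Mul(-1, Add(Rational(38, 3), Mul(Rational(-1, 3), 40)))) = Add(Add(3, Mul(-1, Pow(2, Rational(1, 2)), Mul(4, I, Pow(5, Rational(1, 2))))), Mul(-1, Add(Rational(38, 3), Rational(-40, 3)))) = Add(Add(3, Mul(-4, I, Pow(10, Rational(1, 2)))), Mul(-1, Rational(-2, 3))) = Add(Add(3, Mul(-4, I, Pow(10, Rational(1, 2)))), Rational(2, 3)) = Add(Rational(11, 3), Mul(-4, I, Pow(10, Rational(1, 2))))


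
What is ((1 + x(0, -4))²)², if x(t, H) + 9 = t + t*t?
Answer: 4096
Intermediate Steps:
x(t, H) = -9 + t + t² (x(t, H) = -9 + (t + t*t) = -9 + (t + t²) = -9 + t + t²)
((1 + x(0, -4))²)² = ((1 + (-9 + 0 + 0²))²)² = ((1 + (-9 + 0 + 0))²)² = ((1 - 9)²)² = ((-8)²)² = 64² = 4096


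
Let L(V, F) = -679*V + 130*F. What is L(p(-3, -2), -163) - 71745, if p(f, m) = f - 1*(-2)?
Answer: -92256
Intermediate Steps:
p(f, m) = 2 + f (p(f, m) = f + 2 = 2 + f)
L(p(-3, -2), -163) - 71745 = (-679*(2 - 3) + 130*(-163)) - 71745 = (-679*(-1) - 21190) - 71745 = (679 - 21190) - 71745 = -20511 - 71745 = -92256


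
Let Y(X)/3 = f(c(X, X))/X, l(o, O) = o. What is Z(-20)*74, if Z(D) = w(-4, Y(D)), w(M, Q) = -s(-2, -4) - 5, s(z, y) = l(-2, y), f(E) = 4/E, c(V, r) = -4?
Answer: -222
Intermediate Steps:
s(z, y) = -2
Y(X) = -3/X (Y(X) = 3*((4/(-4))/X) = 3*((4*(-¼))/X) = 3*(-1/X) = -3/X)
w(M, Q) = -3 (w(M, Q) = -1*(-2) - 5 = 2 - 5 = -3)
Z(D) = -3
Z(-20)*74 = -3*74 = -222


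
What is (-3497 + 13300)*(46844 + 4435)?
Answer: 502688037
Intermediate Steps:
(-3497 + 13300)*(46844 + 4435) = 9803*51279 = 502688037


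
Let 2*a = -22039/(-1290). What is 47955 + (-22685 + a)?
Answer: 65218639/2580 ≈ 25279.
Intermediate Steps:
a = 22039/2580 (a = (-22039/(-1290))/2 = (-22039*(-1/1290))/2 = (½)*(22039/1290) = 22039/2580 ≈ 8.5423)
47955 + (-22685 + a) = 47955 + (-22685 + 22039/2580) = 47955 - 58505261/2580 = 65218639/2580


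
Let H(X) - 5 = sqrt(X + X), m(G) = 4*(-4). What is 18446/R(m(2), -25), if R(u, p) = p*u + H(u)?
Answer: 7470630/164057 - 73784*I*sqrt(2)/164057 ≈ 45.537 - 0.63604*I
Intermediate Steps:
m(G) = -16
H(X) = 5 + sqrt(2)*sqrt(X) (H(X) = 5 + sqrt(X + X) = 5 + sqrt(2*X) = 5 + sqrt(2)*sqrt(X))
R(u, p) = 5 + p*u + sqrt(2)*sqrt(u) (R(u, p) = p*u + (5 + sqrt(2)*sqrt(u)) = 5 + p*u + sqrt(2)*sqrt(u))
18446/R(m(2), -25) = 18446/(5 - 25*(-16) + sqrt(2)*sqrt(-16)) = 18446/(5 + 400 + sqrt(2)*(4*I)) = 18446/(5 + 400 + 4*I*sqrt(2)) = 18446/(405 + 4*I*sqrt(2))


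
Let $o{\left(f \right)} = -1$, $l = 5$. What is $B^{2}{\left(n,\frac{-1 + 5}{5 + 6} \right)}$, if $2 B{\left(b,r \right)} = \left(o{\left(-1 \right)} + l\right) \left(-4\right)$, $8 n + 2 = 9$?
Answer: $64$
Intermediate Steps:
$n = \frac{7}{8}$ ($n = - \frac{1}{4} + \frac{1}{8} \cdot 9 = - \frac{1}{4} + \frac{9}{8} = \frac{7}{8} \approx 0.875$)
$B{\left(b,r \right)} = -8$ ($B{\left(b,r \right)} = \frac{\left(-1 + 5\right) \left(-4\right)}{2} = \frac{4 \left(-4\right)}{2} = \frac{1}{2} \left(-16\right) = -8$)
$B^{2}{\left(n,\frac{-1 + 5}{5 + 6} \right)} = \left(-8\right)^{2} = 64$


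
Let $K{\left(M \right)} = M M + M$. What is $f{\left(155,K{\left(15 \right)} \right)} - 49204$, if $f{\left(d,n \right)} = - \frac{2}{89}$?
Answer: $- \frac{4379158}{89} \approx -49204.0$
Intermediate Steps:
$K{\left(M \right)} = M + M^{2}$ ($K{\left(M \right)} = M^{2} + M = M + M^{2}$)
$f{\left(d,n \right)} = - \frac{2}{89}$ ($f{\left(d,n \right)} = \left(-2\right) \frac{1}{89} = - \frac{2}{89}$)
$f{\left(155,K{\left(15 \right)} \right)} - 49204 = - \frac{2}{89} - 49204 = - \frac{4379158}{89}$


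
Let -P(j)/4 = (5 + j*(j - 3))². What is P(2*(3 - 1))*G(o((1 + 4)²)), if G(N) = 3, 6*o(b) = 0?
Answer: -972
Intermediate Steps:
o(b) = 0 (o(b) = (⅙)*0 = 0)
P(j) = -4*(5 + j*(-3 + j))² (P(j) = -4*(5 + j*(j - 3))² = -4*(5 + j*(-3 + j))²)
P(2*(3 - 1))*G(o((1 + 4)²)) = -4*(5 + (2*(3 - 1))² - 6*(3 - 1))²*3 = -4*(5 + (2*2)² - 6*2)²*3 = -4*(5 + 4² - 3*4)²*3 = -4*(5 + 16 - 12)²*3 = -4*9²*3 = -4*81*3 = -324*3 = -972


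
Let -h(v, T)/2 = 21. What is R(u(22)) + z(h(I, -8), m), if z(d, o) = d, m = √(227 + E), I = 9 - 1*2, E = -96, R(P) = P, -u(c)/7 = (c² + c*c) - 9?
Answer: -6755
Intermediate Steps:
u(c) = 63 - 14*c² (u(c) = -7*((c² + c*c) - 9) = -7*((c² + c²) - 9) = -7*(2*c² - 9) = -7*(-9 + 2*c²) = 63 - 14*c²)
I = 7 (I = 9 - 2 = 7)
m = √131 (m = √(227 - 96) = √131 ≈ 11.446)
h(v, T) = -42 (h(v, T) = -2*21 = -42)
R(u(22)) + z(h(I, -8), m) = (63 - 14*22²) - 42 = (63 - 14*484) - 42 = (63 - 6776) - 42 = -6713 - 42 = -6755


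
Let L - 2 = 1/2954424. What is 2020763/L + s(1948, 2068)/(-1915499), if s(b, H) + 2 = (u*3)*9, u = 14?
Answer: 11435894323995803264/11318394350651 ≈ 1.0104e+6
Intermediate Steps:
L = 5908849/2954424 (L = 2 + 1/2954424 = 5908849/2954424 ≈ 2.0000)
s(b, H) = 376 (s(b, H) = -2 + (14*3)*9 = -2 + 42*9 = -2 + 378 = 376)
2020763/L + s(1948, 2068)/(-1915499) = 2020763/(5908849/2954424) + 376/(-1915499) = 2020763*(2954424/5908849) + 376*(-1/1915499) = 5970190705512/5908849 - 376/1915499 = 11435894323995803264/11318394350651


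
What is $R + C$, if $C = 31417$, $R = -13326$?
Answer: $18091$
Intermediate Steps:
$R + C = -13326 + 31417 = 18091$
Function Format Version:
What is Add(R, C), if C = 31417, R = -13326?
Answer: 18091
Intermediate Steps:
Add(R, C) = Add(-13326, 31417) = 18091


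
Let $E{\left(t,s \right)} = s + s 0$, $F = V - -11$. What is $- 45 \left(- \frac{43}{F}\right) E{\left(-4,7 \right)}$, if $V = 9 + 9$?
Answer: $\frac{13545}{29} \approx 467.07$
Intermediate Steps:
$V = 18$
$F = 29$ ($F = 18 - -11 = 18 + 11 = 29$)
$E{\left(t,s \right)} = s$ ($E{\left(t,s \right)} = s + 0 = s$)
$- 45 \left(- \frac{43}{F}\right) E{\left(-4,7 \right)} = - 45 \left(- \frac{43}{29}\right) 7 = - 45 \left(\left(-43\right) \frac{1}{29}\right) 7 = \left(-45\right) \left(- \frac{43}{29}\right) 7 = \frac{1935}{29} \cdot 7 = \frac{13545}{29}$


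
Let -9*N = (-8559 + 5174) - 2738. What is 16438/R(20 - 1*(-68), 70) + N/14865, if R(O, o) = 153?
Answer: 81484987/758115 ≈ 107.48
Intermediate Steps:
N = 2041/3 (N = -((-8559 + 5174) - 2738)/9 = -(-3385 - 2738)/9 = -⅑*(-6123) = 2041/3 ≈ 680.33)
16438/R(20 - 1*(-68), 70) + N/14865 = 16438/153 + (2041/3)/14865 = 16438*(1/153) + (2041/3)*(1/14865) = 16438/153 + 2041/44595 = 81484987/758115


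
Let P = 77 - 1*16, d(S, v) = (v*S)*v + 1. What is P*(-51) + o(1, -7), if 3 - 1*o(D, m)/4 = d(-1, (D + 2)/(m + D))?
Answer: -3102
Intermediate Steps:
d(S, v) = 1 + S*v**2 (d(S, v) = (S*v)*v + 1 = S*v**2 + 1 = 1 + S*v**2)
o(D, m) = 8 + 4*(2 + D)**2/(D + m)**2 (o(D, m) = 12 - 4*(1 - ((D + 2)/(m + D))**2) = 12 - 4*(1 - ((2 + D)/(D + m))**2) = 12 - 4*(1 - (2 + D)**2/(D + m)**2) = 12 + (-4 + 4*(2 + D)**2/(D + m)**2) = 8 + 4*(2 + D)**2/(D + m)**2)
P = 61 (P = 77 - 16 = 61)
P*(-51) + o(1, -7) = 61*(-51) + (8 + 4*(2 + 1)**2/(1 - 7)**2) = -3111 + (8 + 4*3**2/(-6)**2) = -3111 + (8 + 4*9*(1/36)) = -3111 + (8 + 1) = -3111 + 9 = -3102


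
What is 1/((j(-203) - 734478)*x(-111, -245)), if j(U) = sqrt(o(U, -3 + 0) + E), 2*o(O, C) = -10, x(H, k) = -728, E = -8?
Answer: 367239/196362687428908 + I*sqrt(13)/392725374857816 ≈ 1.8702e-9 + 9.1808e-15*I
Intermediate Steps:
o(O, C) = -5 (o(O, C) = (1/2)*(-10) = -5)
j(U) = I*sqrt(13) (j(U) = sqrt(-5 - 8) = sqrt(-13) = I*sqrt(13))
1/((j(-203) - 734478)*x(-111, -245)) = 1/(I*sqrt(13) - 734478*(-728)) = -1/728/(-734478 + I*sqrt(13)) = -1/(728*(-734478 + I*sqrt(13)))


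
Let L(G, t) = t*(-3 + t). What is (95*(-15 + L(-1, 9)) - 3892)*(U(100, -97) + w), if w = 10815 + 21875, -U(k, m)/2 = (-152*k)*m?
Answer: 545312570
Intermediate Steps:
U(k, m) = 304*k*m (U(k, m) = -2*(-152*k)*m = -(-304)*k*m = 304*k*m)
w = 32690
(95*(-15 + L(-1, 9)) - 3892)*(U(100, -97) + w) = (95*(-15 + 9*(-3 + 9)) - 3892)*(304*100*(-97) + 32690) = (95*(-15 + 9*6) - 3892)*(-2948800 + 32690) = (95*(-15 + 54) - 3892)*(-2916110) = (95*39 - 3892)*(-2916110) = (3705 - 3892)*(-2916110) = -187*(-2916110) = 545312570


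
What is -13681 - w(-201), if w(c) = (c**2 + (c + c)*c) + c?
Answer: -134683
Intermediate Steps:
w(c) = c + 3*c**2 (w(c) = (c**2 + (2*c)*c) + c = (c**2 + 2*c**2) + c = 3*c**2 + c = c + 3*c**2)
-13681 - w(-201) = -13681 - (-201)*(1 + 3*(-201)) = -13681 - (-201)*(1 - 603) = -13681 - (-201)*(-602) = -13681 - 1*121002 = -13681 - 121002 = -134683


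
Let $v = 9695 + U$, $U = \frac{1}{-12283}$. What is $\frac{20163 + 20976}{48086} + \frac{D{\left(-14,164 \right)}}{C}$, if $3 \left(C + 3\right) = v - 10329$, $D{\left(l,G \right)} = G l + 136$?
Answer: $\frac{415226397807}{37978178542} \approx 10.933$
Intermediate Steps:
$U = - \frac{1}{12283} \approx -8.1413 \cdot 10^{-5}$
$D{\left(l,G \right)} = 136 + G l$
$v = \frac{119083684}{12283}$ ($v = 9695 - \frac{1}{12283} = \frac{119083684}{12283} \approx 9695.0$)
$C = - \frac{7897970}{36849}$ ($C = -3 + \frac{\frac{119083684}{12283} - 10329}{3} = -3 + \frac{1}{3} \left(- \frac{7787423}{12283}\right) = -3 - \frac{7787423}{36849} = - \frac{7897970}{36849} \approx -214.33$)
$\frac{20163 + 20976}{48086} + \frac{D{\left(-14,164 \right)}}{C} = \frac{20163 + 20976}{48086} + \frac{136 + 164 \left(-14\right)}{- \frac{7897970}{36849}} = 41139 \cdot \frac{1}{48086} + \left(136 - 2296\right) \left(- \frac{36849}{7897970}\right) = \frac{41139}{48086} - - \frac{7959384}{789797} = \frac{41139}{48086} + \frac{7959384}{789797} = \frac{415226397807}{37978178542}$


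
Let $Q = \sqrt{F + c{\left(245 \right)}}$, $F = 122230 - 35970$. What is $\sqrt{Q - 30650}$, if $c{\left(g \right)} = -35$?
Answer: $\sqrt{-30650 + 5 \sqrt{3449}} \approx 174.23 i$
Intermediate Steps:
$F = 86260$
$Q = 5 \sqrt{3449}$ ($Q = \sqrt{86260 - 35} = \sqrt{86225} = 5 \sqrt{3449} \approx 293.64$)
$\sqrt{Q - 30650} = \sqrt{5 \sqrt{3449} - 30650} = \sqrt{-30650 + 5 \sqrt{3449}}$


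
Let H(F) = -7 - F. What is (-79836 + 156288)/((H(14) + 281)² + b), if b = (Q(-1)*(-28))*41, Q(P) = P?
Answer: 6371/5729 ≈ 1.1121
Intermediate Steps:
b = 1148 (b = -1*(-28)*41 = 28*41 = 1148)
(-79836 + 156288)/((H(14) + 281)² + b) = (-79836 + 156288)/(((-7 - 1*14) + 281)² + 1148) = 76452/(((-7 - 14) + 281)² + 1148) = 76452/((-21 + 281)² + 1148) = 76452/(260² + 1148) = 76452/(67600 + 1148) = 76452/68748 = 76452*(1/68748) = 6371/5729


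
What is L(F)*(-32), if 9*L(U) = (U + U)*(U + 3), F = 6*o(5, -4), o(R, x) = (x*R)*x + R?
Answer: -1860480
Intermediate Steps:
o(R, x) = R + R*x² (o(R, x) = (R*x)*x + R = R*x² + R = R + R*x²)
F = 510 (F = 6*(5*(1 + (-4)²)) = 6*(5*(1 + 16)) = 6*(5*17) = 6*85 = 510)
L(U) = 2*U*(3 + U)/9 (L(U) = ((U + U)*(U + 3))/9 = ((2*U)*(3 + U))/9 = (2*U*(3 + U))/9 = 2*U*(3 + U)/9)
L(F)*(-32) = ((2/9)*510*(3 + 510))*(-32) = ((2/9)*510*513)*(-32) = 58140*(-32) = -1860480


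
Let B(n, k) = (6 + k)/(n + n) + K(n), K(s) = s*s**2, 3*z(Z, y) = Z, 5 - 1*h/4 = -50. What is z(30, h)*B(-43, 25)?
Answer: -34188165/43 ≈ -7.9507e+5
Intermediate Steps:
h = 220 (h = 20 - 4*(-50) = 20 + 200 = 220)
z(Z, y) = Z/3
K(s) = s**3
B(n, k) = n**3 + (6 + k)/(2*n) (B(n, k) = (6 + k)/(n + n) + n**3 = (6 + k)/((2*n)) + n**3 = (6 + k)*(1/(2*n)) + n**3 = (6 + k)/(2*n) + n**3 = n**3 + (6 + k)/(2*n))
z(30, h)*B(-43, 25) = ((1/3)*30)*((3 + (-43)**4 + (1/2)*25)/(-43)) = 10*(-(3 + 3418801 + 25/2)/43) = 10*(-1/43*6837633/2) = 10*(-6837633/86) = -34188165/43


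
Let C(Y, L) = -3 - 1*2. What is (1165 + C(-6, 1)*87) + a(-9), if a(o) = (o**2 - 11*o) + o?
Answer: 901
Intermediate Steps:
C(Y, L) = -5 (C(Y, L) = -3 - 2 = -5)
a(o) = o**2 - 10*o
(1165 + C(-6, 1)*87) + a(-9) = (1165 - 5*87) - 9*(-10 - 9) = (1165 - 435) - 9*(-19) = 730 + 171 = 901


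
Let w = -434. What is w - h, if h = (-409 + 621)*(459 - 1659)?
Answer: 253966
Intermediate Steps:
h = -254400 (h = 212*(-1200) = -254400)
w - h = -434 - 1*(-254400) = -434 + 254400 = 253966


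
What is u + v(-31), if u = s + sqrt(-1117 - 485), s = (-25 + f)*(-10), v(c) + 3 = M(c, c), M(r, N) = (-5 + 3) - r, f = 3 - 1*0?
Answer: 246 + 3*I*sqrt(178) ≈ 246.0 + 40.025*I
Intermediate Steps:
f = 3 (f = 3 + 0 = 3)
M(r, N) = -2 - r
v(c) = -5 - c (v(c) = -3 + (-2 - c) = -5 - c)
s = 220 (s = (-25 + 3)*(-10) = -22*(-10) = 220)
u = 220 + 3*I*sqrt(178) (u = 220 + sqrt(-1117 - 485) = 220 + sqrt(-1602) = 220 + 3*I*sqrt(178) ≈ 220.0 + 40.025*I)
u + v(-31) = (220 + 3*I*sqrt(178)) + (-5 - 1*(-31)) = (220 + 3*I*sqrt(178)) + (-5 + 31) = (220 + 3*I*sqrt(178)) + 26 = 246 + 3*I*sqrt(178)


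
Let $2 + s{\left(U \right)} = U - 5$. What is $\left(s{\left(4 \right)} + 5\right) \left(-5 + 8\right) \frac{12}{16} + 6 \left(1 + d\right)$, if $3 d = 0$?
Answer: $\frac{21}{2} \approx 10.5$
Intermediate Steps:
$d = 0$ ($d = \frac{1}{3} \cdot 0 = 0$)
$s{\left(U \right)} = -7 + U$ ($s{\left(U \right)} = -2 + \left(U - 5\right) = -2 + \left(-5 + U\right) = -7 + U$)
$\left(s{\left(4 \right)} + 5\right) \left(-5 + 8\right) \frac{12}{16} + 6 \left(1 + d\right) = \left(\left(-7 + 4\right) + 5\right) \left(-5 + 8\right) \frac{12}{16} + 6 \left(1 + 0\right) = \left(-3 + 5\right) 3 \cdot 12 \cdot \frac{1}{16} + 6 \cdot 1 = 2 \cdot 3 \cdot \frac{3}{4} + 6 = 6 \cdot \frac{3}{4} + 6 = \frac{9}{2} + 6 = \frac{21}{2}$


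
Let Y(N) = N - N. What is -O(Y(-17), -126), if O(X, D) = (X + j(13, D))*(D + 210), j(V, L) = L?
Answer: 10584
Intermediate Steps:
Y(N) = 0
O(X, D) = (210 + D)*(D + X) (O(X, D) = (X + D)*(D + 210) = (D + X)*(210 + D) = (210 + D)*(D + X))
-O(Y(-17), -126) = -((-126)² + 210*(-126) + 210*0 - 126*0) = -(15876 - 26460 + 0 + 0) = -1*(-10584) = 10584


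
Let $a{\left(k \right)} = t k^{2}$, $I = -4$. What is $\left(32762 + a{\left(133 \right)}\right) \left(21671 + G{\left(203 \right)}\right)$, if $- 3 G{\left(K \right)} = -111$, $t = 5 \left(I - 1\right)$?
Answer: $-8888622804$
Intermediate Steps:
$t = -25$ ($t = 5 \left(-4 - 1\right) = 5 \left(-5\right) = -25$)
$a{\left(k \right)} = - 25 k^{2}$
$G{\left(K \right)} = 37$ ($G{\left(K \right)} = \left(- \frac{1}{3}\right) \left(-111\right) = 37$)
$\left(32762 + a{\left(133 \right)}\right) \left(21671 + G{\left(203 \right)}\right) = \left(32762 - 25 \cdot 133^{2}\right) \left(21671 + 37\right) = \left(32762 - 442225\right) 21708 = \left(-409463\right) 21708 = -8888622804$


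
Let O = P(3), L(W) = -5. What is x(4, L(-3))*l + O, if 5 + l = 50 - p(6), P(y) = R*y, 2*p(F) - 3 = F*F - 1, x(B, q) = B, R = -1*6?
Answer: 86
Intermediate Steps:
R = -6
p(F) = 1 + F²/2 (p(F) = 3/2 + (F*F - 1)/2 = 3/2 + (F² - 1)/2 = 3/2 + (-1 + F²)/2 = 3/2 + (-½ + F²/2) = 1 + F²/2)
P(y) = -6*y
l = 26 (l = -5 + (50 - (1 + (½)*6²)) = -5 + (50 - (1 + (½)*36)) = -5 + (50 - (1 + 18)) = -5 + (50 - 1*19) = -5 + (50 - 19) = -5 + 31 = 26)
O = -18 (O = -6*3 = -18)
x(4, L(-3))*l + O = 4*26 - 18 = 104 - 18 = 86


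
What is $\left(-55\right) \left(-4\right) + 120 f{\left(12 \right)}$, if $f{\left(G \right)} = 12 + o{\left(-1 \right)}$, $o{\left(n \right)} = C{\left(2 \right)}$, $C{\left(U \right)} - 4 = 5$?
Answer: $2740$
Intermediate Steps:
$C{\left(U \right)} = 9$ ($C{\left(U \right)} = 4 + 5 = 9$)
$o{\left(n \right)} = 9$
$f{\left(G \right)} = 21$ ($f{\left(G \right)} = 12 + 9 = 21$)
$\left(-55\right) \left(-4\right) + 120 f{\left(12 \right)} = \left(-55\right) \left(-4\right) + 120 \cdot 21 = 220 + 2520 = 2740$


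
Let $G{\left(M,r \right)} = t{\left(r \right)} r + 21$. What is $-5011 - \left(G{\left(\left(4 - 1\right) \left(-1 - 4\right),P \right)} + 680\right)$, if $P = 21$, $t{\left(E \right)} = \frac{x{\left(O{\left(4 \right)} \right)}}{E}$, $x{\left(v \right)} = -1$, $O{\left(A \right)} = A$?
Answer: $-5711$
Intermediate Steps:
$t{\left(E \right)} = - \frac{1}{E}$
$G{\left(M,r \right)} = 20$ ($G{\left(M,r \right)} = - \frac{1}{r} r + 21 = -1 + 21 = 20$)
$-5011 - \left(G{\left(\left(4 - 1\right) \left(-1 - 4\right),P \right)} + 680\right) = -5011 - \left(20 + 680\right) = -5011 - 700 = -5711$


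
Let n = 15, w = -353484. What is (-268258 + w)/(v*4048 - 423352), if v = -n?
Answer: 310871/242036 ≈ 1.2844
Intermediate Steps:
v = -15 (v = -1*15 = -15)
(-268258 + w)/(v*4048 - 423352) = (-268258 - 353484)/(-15*4048 - 423352) = -621742/(-60720 - 423352) = -621742/(-484072) = -621742*(-1/484072) = 310871/242036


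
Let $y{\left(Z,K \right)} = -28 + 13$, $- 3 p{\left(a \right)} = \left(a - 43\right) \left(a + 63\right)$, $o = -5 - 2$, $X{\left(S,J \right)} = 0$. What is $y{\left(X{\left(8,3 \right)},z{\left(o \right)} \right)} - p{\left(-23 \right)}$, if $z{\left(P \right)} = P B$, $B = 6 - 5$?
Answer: $-895$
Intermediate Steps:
$o = -7$ ($o = -5 - 2 = -7$)
$B = 1$
$p{\left(a \right)} = - \frac{\left(-43 + a\right) \left(63 + a\right)}{3}$ ($p{\left(a \right)} = - \frac{\left(a - 43\right) \left(a + 63\right)}{3} = - \frac{\left(-43 + a\right) \left(63 + a\right)}{3}$)
$z{\left(P \right)} = P$ ($z{\left(P \right)} = P 1 = P$)
$y{\left(Z,K \right)} = -15$
$y{\left(X{\left(8,3 \right)},z{\left(o \right)} \right)} - p{\left(-23 \right)} = -15 - \left(903 - - \frac{460}{3} - \frac{\left(-23\right)^{2}}{3}\right) = -15 - \left(903 + \frac{460}{3} - \frac{529}{3}\right) = -15 - 880 = -895$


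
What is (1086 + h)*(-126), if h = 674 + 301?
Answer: -259686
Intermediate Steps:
h = 975
(1086 + h)*(-126) = (1086 + 975)*(-126) = 2061*(-126) = -259686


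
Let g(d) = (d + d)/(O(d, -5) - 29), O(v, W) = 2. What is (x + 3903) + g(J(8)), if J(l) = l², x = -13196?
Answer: -251039/27 ≈ -9297.7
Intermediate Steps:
g(d) = -2*d/27 (g(d) = (d + d)/(2 - 29) = (2*d)/(-27) = (2*d)*(-1/27) = -2*d/27)
(x + 3903) + g(J(8)) = (-13196 + 3903) - 2/27*8² = -9293 - 2/27*64 = -9293 - 128/27 = -251039/27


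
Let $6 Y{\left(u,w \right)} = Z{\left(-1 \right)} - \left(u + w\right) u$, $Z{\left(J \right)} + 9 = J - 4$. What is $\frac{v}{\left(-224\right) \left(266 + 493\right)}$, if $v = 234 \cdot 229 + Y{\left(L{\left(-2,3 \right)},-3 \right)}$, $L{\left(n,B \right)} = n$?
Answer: $- \frac{26791}{85008} \approx -0.31516$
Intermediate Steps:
$Z{\left(J \right)} = -13 + J$ ($Z{\left(J \right)} = -9 + \left(J - 4\right) = -9 + \left(-4 + J\right) = -13 + J$)
$Y{\left(u,w \right)} = - \frac{7}{3} - \frac{u \left(u + w\right)}{6}$ ($Y{\left(u,w \right)} = \frac{\left(-13 - 1\right) - \left(u + w\right) u}{6} = \frac{-14 - u \left(u + w\right)}{6} = - \frac{7}{3} - \frac{u \left(u + w\right)}{6}$)
$v = 53582$ ($v = 234 \cdot 229 - \left(\frac{7}{3} + 1 + \frac{2}{3}\right) = 53586 - 4 = 53582$)
$\frac{v}{\left(-224\right) \left(266 + 493\right)} = \frac{53582}{\left(-224\right) \left(266 + 493\right)} = \frac{53582}{\left(-224\right) 759} = \frac{53582}{-170016} = 53582 \left(- \frac{1}{170016}\right) = - \frac{26791}{85008}$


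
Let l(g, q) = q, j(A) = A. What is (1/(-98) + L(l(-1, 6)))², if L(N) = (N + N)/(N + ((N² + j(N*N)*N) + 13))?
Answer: 819025/705327364 ≈ 0.0011612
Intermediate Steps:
L(N) = 2*N/(13 + N + N² + N³) (L(N) = (N + N)/(N + ((N² + (N*N)*N) + 13)) = (2*N)/(N + ((N² + N²*N) + 13)) = (2*N)/(N + ((N² + N³) + 13)) = (2*N)/(N + (13 + N² + N³)) = (2*N)/(13 + N + N² + N³) = 2*N/(13 + N + N² + N³))
(1/(-98) + L(l(-1, 6)))² = (1/(-98) + 2*6/(13 + 6 + 6² + 6³))² = (-1/98 + 2*6/(13 + 6 + 36 + 216))² = (-1/98 + 2*6/271)² = (-1/98 + 2*6*(1/271))² = (-1/98 + 12/271)² = (905/26558)² = 819025/705327364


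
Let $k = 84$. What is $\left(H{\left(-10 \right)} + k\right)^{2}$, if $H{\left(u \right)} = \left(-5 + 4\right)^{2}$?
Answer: $7225$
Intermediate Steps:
$H{\left(u \right)} = 1$ ($H{\left(u \right)} = \left(-1\right)^{2} = 1$)
$\left(H{\left(-10 \right)} + k\right)^{2} = \left(1 + 84\right)^{2} = 85^{2} = 7225$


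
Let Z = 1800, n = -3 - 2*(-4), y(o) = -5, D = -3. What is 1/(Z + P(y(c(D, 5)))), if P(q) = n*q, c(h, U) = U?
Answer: 1/1775 ≈ 0.00056338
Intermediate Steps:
n = 5 (n = -3 + 8 = 5)
P(q) = 5*q
1/(Z + P(y(c(D, 5)))) = 1/(1800 + 5*(-5)) = 1/(1800 - 25) = 1/1775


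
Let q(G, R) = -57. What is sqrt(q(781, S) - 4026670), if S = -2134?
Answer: I*sqrt(4026727) ≈ 2006.7*I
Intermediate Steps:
sqrt(q(781, S) - 4026670) = sqrt(-57 - 4026670) = sqrt(-4026727) = I*sqrt(4026727)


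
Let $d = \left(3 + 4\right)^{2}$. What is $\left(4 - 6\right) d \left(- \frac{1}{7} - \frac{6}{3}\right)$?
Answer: $210$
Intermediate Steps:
$d = 49$ ($d = 7^{2} = 49$)
$\left(4 - 6\right) d \left(- \frac{1}{7} - \frac{6}{3}\right) = \left(4 - 6\right) 49 \left(- \frac{1}{7} - \frac{6}{3}\right) = \left(-2\right) 49 \left(\left(-1\right) \frac{1}{7} - 2\right) = - 98 \left(- \frac{1}{7} - 2\right) = \left(-98\right) \left(- \frac{15}{7}\right) = 210$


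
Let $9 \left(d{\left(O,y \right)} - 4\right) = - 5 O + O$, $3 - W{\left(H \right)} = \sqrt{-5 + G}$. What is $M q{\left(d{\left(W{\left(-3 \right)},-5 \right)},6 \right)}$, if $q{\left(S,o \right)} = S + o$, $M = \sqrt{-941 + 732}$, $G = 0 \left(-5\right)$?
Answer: $- \frac{4 \sqrt{1045}}{9} + \frac{26 i \sqrt{209}}{3} \approx -14.367 + 125.29 i$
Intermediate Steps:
$G = 0$
$W{\left(H \right)} = 3 - i \sqrt{5}$ ($W{\left(H \right)} = 3 - \sqrt{-5 + 0} = 3 - \sqrt{-5} = 3 - i \sqrt{5}$)
$d{\left(O,y \right)} = 4 - \frac{4 O}{9}$ ($d{\left(O,y \right)} = 4 + \frac{- 5 O + O}{9} = 4 + \frac{\left(-4\right) O}{9} = 4 - \frac{4 O}{9}$)
$M = i \sqrt{209}$ ($M = \sqrt{-209} = i \sqrt{209} \approx 14.457 i$)
$M q{\left(d{\left(W{\left(-3 \right)},-5 \right)},6 \right)} = i \sqrt{209} \left(\left(4 - \frac{4 \left(3 - i \sqrt{5}\right)}{9}\right) + 6\right) = i \sqrt{209} \left(\left(4 - \left(\frac{4}{3} - \frac{4 i \sqrt{5}}{9}\right)\right) + 6\right) = i \sqrt{209} \left(\left(\frac{8}{3} + \frac{4 i \sqrt{5}}{9}\right) + 6\right) = i \sqrt{209} \left(\frac{26}{3} + \frac{4 i \sqrt{5}}{9}\right)$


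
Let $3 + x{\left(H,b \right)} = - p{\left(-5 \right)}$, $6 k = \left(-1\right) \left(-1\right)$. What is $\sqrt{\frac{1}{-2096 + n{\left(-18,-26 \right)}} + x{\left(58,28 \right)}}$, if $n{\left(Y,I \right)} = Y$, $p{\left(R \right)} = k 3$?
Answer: $\frac{10 i \sqrt{39109}}{1057} \approx 1.871 i$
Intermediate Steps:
$k = \frac{1}{6}$ ($k = \frac{\left(-1\right) \left(-1\right)}{6} = \frac{1}{6} \cdot 1 = \frac{1}{6} \approx 0.16667$)
$p{\left(R \right)} = \frac{1}{2}$ ($p{\left(R \right)} = \frac{1}{6} \cdot 3 = \frac{1}{2}$)
$x{\left(H,b \right)} = - \frac{7}{2}$ ($x{\left(H,b \right)} = -3 - \frac{1}{2} = - \frac{7}{2}$)
$\sqrt{\frac{1}{-2096 + n{\left(-18,-26 \right)}} + x{\left(58,28 \right)}} = \sqrt{\frac{1}{-2096 - 18} - \frac{7}{2}} = \sqrt{\frac{1}{-2114} - \frac{7}{2}} = \sqrt{- \frac{1}{2114} - \frac{7}{2}} = \sqrt{- \frac{3700}{1057}} = \frac{10 i \sqrt{39109}}{1057}$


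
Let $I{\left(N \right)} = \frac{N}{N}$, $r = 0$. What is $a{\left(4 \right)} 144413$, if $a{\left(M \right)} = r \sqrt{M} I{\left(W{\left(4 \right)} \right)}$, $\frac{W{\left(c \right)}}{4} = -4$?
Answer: $0$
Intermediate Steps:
$W{\left(c \right)} = -16$ ($W{\left(c \right)} = 4 \left(-4\right) = -16$)
$I{\left(N \right)} = 1$
$a{\left(M \right)} = 0$ ($a{\left(M \right)} = 0 \sqrt{M} 1 = 0 \cdot 1 = 0$)
$a{\left(4 \right)} 144413 = 0 \cdot 144413 = 0$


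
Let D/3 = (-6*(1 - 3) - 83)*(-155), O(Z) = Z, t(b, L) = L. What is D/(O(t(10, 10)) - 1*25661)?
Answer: -33015/25651 ≈ -1.2871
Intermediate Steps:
D = 33015 (D = 3*((-6*(1 - 3) - 83)*(-155)) = 3*((-6*(-2) - 83)*(-155)) = 3*((12 - 83)*(-155)) = 3*(-71*(-155)) = 3*11005 = 33015)
D/(O(t(10, 10)) - 1*25661) = 33015/(10 - 1*25661) = 33015/(10 - 25661) = 33015/(-25651) = 33015*(-1/25651) = -33015/25651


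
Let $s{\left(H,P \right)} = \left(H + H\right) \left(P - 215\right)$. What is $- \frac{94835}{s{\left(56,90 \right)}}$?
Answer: $\frac{18967}{2800} \approx 6.7739$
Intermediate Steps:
$s{\left(H,P \right)} = 2 H \left(-215 + P\right)$
$- \frac{94835}{s{\left(56,90 \right)}} = - \frac{94835}{2 \cdot 56 \left(-215 + 90\right)} = - \frac{94835}{2 \cdot 56 \left(-125\right)} = - \frac{94835}{-14000} = \left(-94835\right) \left(- \frac{1}{14000}\right) = \frac{18967}{2800}$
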